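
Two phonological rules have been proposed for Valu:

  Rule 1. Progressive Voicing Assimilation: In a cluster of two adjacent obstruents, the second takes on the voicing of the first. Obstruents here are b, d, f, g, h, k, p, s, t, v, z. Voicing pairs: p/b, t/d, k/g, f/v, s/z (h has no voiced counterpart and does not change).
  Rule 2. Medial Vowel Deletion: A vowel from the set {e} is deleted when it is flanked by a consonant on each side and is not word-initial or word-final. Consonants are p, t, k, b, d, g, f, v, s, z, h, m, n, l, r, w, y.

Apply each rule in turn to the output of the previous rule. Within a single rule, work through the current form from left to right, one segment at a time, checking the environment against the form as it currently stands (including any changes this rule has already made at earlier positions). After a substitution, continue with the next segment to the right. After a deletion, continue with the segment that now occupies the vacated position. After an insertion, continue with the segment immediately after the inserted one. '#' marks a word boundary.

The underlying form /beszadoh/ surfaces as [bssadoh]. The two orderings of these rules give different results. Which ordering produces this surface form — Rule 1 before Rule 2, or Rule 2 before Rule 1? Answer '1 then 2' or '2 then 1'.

Order 1 then 2:
  1 Progressive Voicing Assimilation: [beszadoh] → [bessadoh]
  2 Medial Vowel Deletion: [bessadoh] → [bssadoh]
  result: [bssadoh]
Order 2 then 1:
  2 Medial Vowel Deletion: [beszadoh] → [bszadoh]
  1 Progressive Voicing Assimilation: [bszadoh] → [bzzadoh]
  result: [bzzadoh]

1 then 2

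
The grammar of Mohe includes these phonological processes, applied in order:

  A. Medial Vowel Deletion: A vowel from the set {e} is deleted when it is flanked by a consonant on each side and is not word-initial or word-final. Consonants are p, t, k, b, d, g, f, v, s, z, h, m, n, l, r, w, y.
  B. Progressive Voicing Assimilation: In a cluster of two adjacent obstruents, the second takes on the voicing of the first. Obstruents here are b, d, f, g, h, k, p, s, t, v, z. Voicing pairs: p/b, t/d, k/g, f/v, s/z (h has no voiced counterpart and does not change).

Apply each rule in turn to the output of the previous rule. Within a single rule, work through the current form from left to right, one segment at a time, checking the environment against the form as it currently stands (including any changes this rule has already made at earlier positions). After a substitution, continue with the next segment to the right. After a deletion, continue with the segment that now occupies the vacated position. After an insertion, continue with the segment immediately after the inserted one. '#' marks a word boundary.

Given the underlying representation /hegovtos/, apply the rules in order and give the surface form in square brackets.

[hkovdos]

A Medial Vowel Deletion: [hegovtos] → [hgovtos]
B Progressive Voicing Assimilation: [hgovtos] → [hkovdos]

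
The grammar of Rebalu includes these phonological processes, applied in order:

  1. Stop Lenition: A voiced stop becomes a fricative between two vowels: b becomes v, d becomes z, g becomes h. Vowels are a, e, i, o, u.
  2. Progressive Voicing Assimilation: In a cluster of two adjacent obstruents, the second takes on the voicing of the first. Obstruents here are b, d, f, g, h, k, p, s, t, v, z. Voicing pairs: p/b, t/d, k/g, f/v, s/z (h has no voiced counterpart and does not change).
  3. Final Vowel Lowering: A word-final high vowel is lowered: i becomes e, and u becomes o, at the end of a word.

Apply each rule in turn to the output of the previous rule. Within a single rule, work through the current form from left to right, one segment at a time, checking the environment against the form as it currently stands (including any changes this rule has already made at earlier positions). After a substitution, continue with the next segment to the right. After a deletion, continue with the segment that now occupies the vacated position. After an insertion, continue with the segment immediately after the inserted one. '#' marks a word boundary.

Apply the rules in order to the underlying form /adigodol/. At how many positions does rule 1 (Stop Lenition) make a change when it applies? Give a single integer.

1 Stop Lenition: [adigodol] → [azihozol]
2 Progressive Voicing Assimilation: no change — [azihozol]
3 Final Vowel Lowering: no change — [azihozol]
Rule 1 changed 3 position(s).

3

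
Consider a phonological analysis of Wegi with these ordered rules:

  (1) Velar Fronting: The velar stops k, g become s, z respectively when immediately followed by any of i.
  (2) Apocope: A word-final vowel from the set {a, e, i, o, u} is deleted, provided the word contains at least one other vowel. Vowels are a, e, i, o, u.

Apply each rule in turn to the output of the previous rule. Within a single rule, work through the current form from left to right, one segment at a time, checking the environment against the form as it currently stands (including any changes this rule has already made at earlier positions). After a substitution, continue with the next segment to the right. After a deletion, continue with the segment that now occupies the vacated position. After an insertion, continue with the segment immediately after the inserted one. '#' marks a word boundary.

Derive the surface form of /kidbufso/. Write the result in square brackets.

[sidbufs]

(1) Velar Fronting: [kidbufso] → [sidbufso]
(2) Apocope: [sidbufso] → [sidbufs]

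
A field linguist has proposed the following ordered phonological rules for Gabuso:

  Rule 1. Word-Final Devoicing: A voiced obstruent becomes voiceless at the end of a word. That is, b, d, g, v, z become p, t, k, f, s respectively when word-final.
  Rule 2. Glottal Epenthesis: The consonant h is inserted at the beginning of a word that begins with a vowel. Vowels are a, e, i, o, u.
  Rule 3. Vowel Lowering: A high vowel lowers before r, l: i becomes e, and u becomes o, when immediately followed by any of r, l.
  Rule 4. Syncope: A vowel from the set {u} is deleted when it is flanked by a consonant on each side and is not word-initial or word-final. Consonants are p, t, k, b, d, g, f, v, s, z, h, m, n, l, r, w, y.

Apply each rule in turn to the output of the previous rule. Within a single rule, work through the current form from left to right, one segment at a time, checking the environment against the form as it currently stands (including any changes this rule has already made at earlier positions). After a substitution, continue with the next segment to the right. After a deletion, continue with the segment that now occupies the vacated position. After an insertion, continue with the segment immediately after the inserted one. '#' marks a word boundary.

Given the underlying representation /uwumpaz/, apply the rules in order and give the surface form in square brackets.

[hwmpas]

Rule 1 Word-Final Devoicing: [uwumpaz] → [uwumpas]
Rule 2 Glottal Epenthesis: [uwumpas] → [huwumpas]
Rule 3 Vowel Lowering: no change — [huwumpas]
Rule 4 Syncope: [huwumpas] → [hwmpas]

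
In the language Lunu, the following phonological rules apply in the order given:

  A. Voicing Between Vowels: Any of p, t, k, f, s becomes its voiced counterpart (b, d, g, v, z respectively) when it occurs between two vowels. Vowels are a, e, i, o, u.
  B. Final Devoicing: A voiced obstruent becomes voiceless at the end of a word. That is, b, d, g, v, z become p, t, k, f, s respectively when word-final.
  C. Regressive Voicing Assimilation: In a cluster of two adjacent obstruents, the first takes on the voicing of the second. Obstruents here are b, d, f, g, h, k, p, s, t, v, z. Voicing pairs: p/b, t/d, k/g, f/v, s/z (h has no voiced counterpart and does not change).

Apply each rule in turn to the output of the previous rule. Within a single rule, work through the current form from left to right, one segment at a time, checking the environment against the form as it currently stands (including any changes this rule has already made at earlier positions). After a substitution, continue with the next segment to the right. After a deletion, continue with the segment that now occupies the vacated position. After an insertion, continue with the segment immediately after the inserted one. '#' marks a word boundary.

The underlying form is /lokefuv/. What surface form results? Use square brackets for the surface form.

A Voicing Between Vowels: [lokefuv] → [logevuv]
B Final Devoicing: [logevuv] → [logevuf]
C Regressive Voicing Assimilation: no change — [logevuf]

[logevuf]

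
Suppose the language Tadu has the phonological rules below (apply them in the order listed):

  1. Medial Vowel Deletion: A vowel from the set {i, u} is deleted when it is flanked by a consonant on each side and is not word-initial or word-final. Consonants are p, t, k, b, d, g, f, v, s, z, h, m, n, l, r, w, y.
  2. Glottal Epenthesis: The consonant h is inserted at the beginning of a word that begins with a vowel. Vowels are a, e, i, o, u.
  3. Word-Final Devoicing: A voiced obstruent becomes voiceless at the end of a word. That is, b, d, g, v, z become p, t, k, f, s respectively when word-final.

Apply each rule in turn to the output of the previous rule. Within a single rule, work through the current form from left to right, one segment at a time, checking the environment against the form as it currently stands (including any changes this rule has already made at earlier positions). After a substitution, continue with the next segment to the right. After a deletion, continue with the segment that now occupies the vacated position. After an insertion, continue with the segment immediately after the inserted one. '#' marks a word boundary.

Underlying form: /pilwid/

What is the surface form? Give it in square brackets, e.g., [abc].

[plwt]

1 Medial Vowel Deletion: [pilwid] → [plwd]
2 Glottal Epenthesis: no change — [plwd]
3 Word-Final Devoicing: [plwd] → [plwt]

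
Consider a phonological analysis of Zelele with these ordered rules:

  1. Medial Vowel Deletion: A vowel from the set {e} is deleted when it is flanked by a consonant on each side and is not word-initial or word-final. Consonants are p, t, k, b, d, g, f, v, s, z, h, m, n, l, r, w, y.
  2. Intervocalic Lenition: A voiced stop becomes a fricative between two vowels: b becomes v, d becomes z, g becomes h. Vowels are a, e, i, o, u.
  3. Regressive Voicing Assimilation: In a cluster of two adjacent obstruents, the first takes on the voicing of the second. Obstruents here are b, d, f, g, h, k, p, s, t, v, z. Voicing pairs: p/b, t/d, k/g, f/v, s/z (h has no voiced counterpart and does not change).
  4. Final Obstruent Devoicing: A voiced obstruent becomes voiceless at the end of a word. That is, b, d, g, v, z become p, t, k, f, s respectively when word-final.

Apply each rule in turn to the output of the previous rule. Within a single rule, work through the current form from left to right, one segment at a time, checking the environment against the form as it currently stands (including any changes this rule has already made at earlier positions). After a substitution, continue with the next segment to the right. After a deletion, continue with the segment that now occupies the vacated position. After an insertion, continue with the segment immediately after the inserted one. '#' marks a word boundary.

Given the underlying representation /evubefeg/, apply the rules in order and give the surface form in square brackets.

[evupvk]

1 Medial Vowel Deletion: [evubefeg] → [evubfg]
2 Intervocalic Lenition: no change — [evubfg]
3 Regressive Voicing Assimilation: [evubfg] → [evupvg]
4 Final Obstruent Devoicing: [evupvg] → [evupvk]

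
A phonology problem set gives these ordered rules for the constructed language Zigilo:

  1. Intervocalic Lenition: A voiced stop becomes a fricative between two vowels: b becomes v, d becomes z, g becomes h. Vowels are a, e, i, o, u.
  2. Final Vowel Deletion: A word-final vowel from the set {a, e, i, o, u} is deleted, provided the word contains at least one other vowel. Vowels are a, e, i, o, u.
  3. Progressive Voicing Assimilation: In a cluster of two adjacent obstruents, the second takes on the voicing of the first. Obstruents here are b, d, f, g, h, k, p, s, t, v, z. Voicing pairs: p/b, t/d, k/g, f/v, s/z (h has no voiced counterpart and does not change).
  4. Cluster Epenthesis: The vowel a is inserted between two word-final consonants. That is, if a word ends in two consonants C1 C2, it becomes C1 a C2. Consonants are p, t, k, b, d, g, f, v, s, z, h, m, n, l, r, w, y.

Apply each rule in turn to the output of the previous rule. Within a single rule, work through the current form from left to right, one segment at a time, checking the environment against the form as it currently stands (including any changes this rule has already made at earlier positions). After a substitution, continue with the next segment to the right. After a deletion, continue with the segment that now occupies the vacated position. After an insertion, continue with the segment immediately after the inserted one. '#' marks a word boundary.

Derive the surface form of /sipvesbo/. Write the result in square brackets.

[sipfesap]

1 Intervocalic Lenition: no change — [sipvesbo]
2 Final Vowel Deletion: [sipvesbo] → [sipvesb]
3 Progressive Voicing Assimilation: [sipvesb] → [sipfesp]
4 Cluster Epenthesis: [sipfesp] → [sipfesap]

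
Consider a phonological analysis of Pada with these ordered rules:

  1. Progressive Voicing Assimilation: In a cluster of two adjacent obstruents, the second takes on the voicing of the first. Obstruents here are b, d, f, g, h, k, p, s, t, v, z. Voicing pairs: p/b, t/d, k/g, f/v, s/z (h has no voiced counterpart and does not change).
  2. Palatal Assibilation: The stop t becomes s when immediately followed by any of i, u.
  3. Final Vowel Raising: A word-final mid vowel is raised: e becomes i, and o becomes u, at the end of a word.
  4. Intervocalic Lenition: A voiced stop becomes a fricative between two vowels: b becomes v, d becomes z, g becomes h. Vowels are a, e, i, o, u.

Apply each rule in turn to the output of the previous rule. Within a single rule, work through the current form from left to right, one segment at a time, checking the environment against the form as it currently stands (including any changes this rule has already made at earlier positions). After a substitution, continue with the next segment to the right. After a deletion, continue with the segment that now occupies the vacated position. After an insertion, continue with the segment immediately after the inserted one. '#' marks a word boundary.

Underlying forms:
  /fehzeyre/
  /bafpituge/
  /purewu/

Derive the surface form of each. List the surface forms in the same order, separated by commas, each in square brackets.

/fehzeyre/:
  1 Progressive Voicing Assimilation: [fehzeyre] → [fehseyre]
  2 Palatal Assibilation: no change — [fehseyre]
  3 Final Vowel Raising: [fehseyre] → [fehseyri]
  4 Intervocalic Lenition: no change — [fehseyri]
/bafpituge/:
  1 Progressive Voicing Assimilation: no change — [bafpituge]
  2 Palatal Assibilation: [bafpituge] → [bafpisuge]
  3 Final Vowel Raising: [bafpisuge] → [bafpisugi]
  4 Intervocalic Lenition: [bafpisugi] → [bafpisuhi]
/purewu/:
  1 Progressive Voicing Assimilation: no change — [purewu]
  2 Palatal Assibilation: no change — [purewu]
  3 Final Vowel Raising: no change — [purewu]
  4 Intervocalic Lenition: no change — [purewu]

[fehseyri], [bafpisuhi], [purewu]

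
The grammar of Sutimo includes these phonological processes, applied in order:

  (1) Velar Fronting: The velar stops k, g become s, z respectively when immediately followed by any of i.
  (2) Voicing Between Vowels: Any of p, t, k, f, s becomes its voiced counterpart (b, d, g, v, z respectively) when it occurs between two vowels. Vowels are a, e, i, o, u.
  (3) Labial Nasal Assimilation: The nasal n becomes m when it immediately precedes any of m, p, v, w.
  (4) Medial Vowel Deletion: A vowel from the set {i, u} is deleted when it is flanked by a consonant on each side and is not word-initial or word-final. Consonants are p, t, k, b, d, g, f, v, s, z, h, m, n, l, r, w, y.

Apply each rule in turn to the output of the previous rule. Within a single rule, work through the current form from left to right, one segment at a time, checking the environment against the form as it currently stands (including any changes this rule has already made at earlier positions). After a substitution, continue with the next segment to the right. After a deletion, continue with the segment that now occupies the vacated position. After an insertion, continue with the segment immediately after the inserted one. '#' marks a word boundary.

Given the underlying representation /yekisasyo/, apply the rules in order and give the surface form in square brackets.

(1) Velar Fronting: [yekisasyo] → [yesisasyo]
(2) Voicing Between Vowels: [yesisasyo] → [yezizasyo]
(3) Labial Nasal Assimilation: no change — [yezizasyo]
(4) Medial Vowel Deletion: [yezizasyo] → [yezzasyo]

[yezzasyo]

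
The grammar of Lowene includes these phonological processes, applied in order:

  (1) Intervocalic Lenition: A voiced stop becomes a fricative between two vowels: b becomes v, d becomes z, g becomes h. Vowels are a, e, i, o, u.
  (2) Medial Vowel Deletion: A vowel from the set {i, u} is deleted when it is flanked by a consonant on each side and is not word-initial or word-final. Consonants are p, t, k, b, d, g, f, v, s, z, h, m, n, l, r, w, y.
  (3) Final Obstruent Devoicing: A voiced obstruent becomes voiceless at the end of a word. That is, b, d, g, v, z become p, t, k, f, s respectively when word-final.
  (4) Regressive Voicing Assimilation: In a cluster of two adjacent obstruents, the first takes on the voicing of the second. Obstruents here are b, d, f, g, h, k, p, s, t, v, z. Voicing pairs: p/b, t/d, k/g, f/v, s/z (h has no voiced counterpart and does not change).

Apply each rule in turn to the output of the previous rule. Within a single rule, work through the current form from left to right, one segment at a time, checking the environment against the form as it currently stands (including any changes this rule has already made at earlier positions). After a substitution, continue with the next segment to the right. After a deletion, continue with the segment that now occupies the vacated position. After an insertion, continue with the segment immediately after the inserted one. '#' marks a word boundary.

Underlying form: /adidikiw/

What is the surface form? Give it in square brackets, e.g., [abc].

[azskw]

(1) Intervocalic Lenition: [adidikiw] → [azizikiw]
(2) Medial Vowel Deletion: [azizikiw] → [azzkw]
(3) Final Obstruent Devoicing: no change — [azzkw]
(4) Regressive Voicing Assimilation: [azzkw] → [azskw]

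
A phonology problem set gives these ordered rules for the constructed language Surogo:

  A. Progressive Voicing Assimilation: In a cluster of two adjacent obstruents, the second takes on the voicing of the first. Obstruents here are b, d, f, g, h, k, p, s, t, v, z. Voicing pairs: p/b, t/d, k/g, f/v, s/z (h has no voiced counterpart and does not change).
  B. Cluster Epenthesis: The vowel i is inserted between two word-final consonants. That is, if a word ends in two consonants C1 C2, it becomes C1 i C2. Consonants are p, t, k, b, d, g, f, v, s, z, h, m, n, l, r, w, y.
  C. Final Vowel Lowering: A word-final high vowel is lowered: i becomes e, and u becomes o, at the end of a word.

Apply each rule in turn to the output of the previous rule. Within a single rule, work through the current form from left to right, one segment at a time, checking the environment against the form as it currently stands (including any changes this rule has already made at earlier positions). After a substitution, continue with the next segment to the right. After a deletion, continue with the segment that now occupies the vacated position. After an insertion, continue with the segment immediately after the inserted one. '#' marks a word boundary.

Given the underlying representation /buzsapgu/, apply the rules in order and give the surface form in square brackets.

A Progressive Voicing Assimilation: [buzsapgu] → [buzzapku]
B Cluster Epenthesis: no change — [buzzapku]
C Final Vowel Lowering: [buzzapku] → [buzzapko]

[buzzapko]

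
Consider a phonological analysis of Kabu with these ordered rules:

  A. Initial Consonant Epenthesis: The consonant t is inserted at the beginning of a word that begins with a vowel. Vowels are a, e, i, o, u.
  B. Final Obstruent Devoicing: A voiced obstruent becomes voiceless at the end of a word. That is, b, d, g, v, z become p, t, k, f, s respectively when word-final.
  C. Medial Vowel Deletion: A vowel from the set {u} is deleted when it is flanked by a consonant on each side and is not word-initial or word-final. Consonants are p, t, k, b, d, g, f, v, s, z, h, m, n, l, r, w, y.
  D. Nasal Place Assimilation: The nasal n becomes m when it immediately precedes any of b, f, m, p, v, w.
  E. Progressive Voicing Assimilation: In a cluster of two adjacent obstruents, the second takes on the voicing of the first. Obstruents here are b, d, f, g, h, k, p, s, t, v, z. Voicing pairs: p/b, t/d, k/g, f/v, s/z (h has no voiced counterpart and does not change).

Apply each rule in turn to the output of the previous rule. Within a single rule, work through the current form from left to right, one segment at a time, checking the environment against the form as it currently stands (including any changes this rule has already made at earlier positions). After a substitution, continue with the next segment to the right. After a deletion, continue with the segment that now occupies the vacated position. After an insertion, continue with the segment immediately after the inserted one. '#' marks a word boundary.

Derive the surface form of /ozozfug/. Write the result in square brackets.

A Initial Consonant Epenthesis: [ozozfug] → [tozozfug]
B Final Obstruent Devoicing: [tozozfug] → [tozozfuk]
C Medial Vowel Deletion: [tozozfuk] → [tozozfk]
D Nasal Place Assimilation: no change — [tozozfk]
E Progressive Voicing Assimilation: [tozozfk] → [tozozvg]

[tozozvg]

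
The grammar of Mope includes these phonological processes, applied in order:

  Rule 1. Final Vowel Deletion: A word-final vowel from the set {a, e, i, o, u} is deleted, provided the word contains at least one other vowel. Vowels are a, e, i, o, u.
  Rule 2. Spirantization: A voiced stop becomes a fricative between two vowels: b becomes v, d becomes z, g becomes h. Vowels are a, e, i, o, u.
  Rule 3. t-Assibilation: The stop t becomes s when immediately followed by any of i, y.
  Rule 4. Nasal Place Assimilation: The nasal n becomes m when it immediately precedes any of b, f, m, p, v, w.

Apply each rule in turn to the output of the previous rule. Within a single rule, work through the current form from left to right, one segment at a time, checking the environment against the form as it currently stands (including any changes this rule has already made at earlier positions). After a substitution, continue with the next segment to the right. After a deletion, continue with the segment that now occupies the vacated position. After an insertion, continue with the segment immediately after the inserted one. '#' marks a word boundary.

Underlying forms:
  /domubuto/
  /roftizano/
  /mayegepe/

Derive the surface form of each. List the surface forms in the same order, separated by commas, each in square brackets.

[domuvut], [rofsizan], [mayehep]

/domubuto/:
  Rule 1 Final Vowel Deletion: [domubuto] → [domubut]
  Rule 2 Spirantization: [domubut] → [domuvut]
  Rule 3 t-Assibilation: no change — [domuvut]
  Rule 4 Nasal Place Assimilation: no change — [domuvut]
/roftizano/:
  Rule 1 Final Vowel Deletion: [roftizano] → [roftizan]
  Rule 2 Spirantization: no change — [roftizan]
  Rule 3 t-Assibilation: [roftizan] → [rofsizan]
  Rule 4 Nasal Place Assimilation: no change — [rofsizan]
/mayegepe/:
  Rule 1 Final Vowel Deletion: [mayegepe] → [mayegep]
  Rule 2 Spirantization: [mayegep] → [mayehep]
  Rule 3 t-Assibilation: no change — [mayehep]
  Rule 4 Nasal Place Assimilation: no change — [mayehep]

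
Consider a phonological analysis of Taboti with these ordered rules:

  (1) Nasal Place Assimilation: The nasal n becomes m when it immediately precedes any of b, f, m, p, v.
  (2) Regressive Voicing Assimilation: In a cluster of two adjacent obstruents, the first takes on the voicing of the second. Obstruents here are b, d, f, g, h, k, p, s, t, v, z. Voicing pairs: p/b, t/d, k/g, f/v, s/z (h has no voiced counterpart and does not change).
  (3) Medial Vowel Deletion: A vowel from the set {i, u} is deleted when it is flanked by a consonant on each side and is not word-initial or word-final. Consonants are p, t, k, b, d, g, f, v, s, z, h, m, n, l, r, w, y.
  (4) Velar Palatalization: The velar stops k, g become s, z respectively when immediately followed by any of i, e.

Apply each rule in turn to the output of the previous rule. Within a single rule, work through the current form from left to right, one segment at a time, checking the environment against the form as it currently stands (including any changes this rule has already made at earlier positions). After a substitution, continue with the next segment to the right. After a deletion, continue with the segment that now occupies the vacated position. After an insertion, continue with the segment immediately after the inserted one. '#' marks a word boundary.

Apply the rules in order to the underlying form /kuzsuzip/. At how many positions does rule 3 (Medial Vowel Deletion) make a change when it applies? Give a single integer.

3

(1) Nasal Place Assimilation: no change — [kuzsuzip]
(2) Regressive Voicing Assimilation: [kuzsuzip] → [kussuzip]
(3) Medial Vowel Deletion: [kussuzip] → [ksszp]
(4) Velar Palatalization: no change — [ksszp]
Rule 3 changed 3 position(s).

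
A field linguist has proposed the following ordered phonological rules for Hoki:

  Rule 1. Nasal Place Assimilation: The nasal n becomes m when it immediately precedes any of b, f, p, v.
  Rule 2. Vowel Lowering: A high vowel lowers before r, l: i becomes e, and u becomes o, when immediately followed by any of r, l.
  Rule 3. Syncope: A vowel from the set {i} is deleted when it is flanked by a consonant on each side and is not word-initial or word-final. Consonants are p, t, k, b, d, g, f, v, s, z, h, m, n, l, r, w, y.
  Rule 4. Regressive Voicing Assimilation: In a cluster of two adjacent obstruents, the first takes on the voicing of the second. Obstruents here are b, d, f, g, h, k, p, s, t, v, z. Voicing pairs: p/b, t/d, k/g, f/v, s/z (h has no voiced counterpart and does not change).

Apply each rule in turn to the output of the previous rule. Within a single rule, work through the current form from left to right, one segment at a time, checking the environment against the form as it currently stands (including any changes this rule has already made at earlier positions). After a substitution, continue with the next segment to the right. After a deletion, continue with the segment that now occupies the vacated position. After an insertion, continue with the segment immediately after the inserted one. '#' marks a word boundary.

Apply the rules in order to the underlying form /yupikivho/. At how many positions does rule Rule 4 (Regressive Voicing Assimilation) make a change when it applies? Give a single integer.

Rule 1 Nasal Place Assimilation: no change — [yupikivho]
Rule 2 Vowel Lowering: no change — [yupikivho]
Rule 3 Syncope: [yupikivho] → [yupkvho]
Rule 4 Regressive Voicing Assimilation: [yupkvho] → [yupgfho]
Rule Rule 4 changed 2 position(s).

2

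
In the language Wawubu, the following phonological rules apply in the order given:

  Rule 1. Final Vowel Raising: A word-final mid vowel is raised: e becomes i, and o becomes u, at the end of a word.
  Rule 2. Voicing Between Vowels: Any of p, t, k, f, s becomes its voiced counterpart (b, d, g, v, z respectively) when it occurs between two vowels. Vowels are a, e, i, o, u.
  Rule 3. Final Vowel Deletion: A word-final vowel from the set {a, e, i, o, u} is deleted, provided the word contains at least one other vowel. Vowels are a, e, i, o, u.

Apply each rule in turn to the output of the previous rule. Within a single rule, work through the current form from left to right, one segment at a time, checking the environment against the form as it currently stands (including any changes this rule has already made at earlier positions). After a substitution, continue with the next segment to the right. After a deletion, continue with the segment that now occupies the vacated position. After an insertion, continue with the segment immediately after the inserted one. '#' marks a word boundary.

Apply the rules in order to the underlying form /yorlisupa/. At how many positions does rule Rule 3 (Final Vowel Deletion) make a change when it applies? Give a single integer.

1

Rule 1 Final Vowel Raising: no change — [yorlisupa]
Rule 2 Voicing Between Vowels: [yorlisupa] → [yorlizuba]
Rule 3 Final Vowel Deletion: [yorlizuba] → [yorlizub]
Rule Rule 3 changed 1 position(s).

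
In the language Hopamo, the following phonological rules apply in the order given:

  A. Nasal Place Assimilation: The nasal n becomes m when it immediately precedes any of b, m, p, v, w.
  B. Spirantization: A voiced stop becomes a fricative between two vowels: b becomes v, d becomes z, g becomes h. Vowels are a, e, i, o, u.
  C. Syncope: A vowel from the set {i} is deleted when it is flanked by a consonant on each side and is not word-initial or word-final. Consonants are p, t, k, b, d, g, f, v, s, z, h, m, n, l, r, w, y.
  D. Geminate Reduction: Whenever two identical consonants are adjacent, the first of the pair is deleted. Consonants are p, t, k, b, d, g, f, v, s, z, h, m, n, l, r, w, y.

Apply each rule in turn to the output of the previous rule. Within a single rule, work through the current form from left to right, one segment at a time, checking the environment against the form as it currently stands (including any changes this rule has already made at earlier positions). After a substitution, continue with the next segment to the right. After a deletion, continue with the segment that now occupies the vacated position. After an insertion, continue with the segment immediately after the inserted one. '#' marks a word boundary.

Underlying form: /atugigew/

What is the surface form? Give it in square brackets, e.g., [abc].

[atuhew]

A Nasal Place Assimilation: no change — [atugigew]
B Spirantization: [atugigew] → [atuhihew]
C Syncope: [atuhihew] → [atuhhew]
D Geminate Reduction: [atuhhew] → [atuhew]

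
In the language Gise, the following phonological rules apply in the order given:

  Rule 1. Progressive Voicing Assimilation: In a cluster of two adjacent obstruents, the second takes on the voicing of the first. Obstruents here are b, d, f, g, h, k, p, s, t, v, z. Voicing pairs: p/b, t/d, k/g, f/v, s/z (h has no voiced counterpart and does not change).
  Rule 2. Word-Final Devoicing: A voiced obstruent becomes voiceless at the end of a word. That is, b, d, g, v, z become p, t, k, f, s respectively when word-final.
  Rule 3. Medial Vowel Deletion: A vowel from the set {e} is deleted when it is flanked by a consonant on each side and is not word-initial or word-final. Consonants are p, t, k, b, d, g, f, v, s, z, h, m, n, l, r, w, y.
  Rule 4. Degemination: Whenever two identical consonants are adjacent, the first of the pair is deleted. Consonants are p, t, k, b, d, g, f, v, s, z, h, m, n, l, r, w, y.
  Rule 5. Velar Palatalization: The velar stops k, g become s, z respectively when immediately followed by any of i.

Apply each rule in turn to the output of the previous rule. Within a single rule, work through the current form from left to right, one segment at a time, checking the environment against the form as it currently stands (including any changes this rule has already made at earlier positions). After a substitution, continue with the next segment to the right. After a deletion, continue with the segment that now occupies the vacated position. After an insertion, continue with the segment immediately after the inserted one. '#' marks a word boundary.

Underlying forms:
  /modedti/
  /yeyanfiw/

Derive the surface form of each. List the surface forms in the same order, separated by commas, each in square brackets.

[modi], [yanfiw]

/modedti/:
  Rule 1 Progressive Voicing Assimilation: [modedti] → [modeddi]
  Rule 2 Word-Final Devoicing: no change — [modeddi]
  Rule 3 Medial Vowel Deletion: [modeddi] → [modddi]
  Rule 4 Degemination: [modddi] → [modi]
  Rule 5 Velar Palatalization: no change — [modi]
/yeyanfiw/:
  Rule 1 Progressive Voicing Assimilation: no change — [yeyanfiw]
  Rule 2 Word-Final Devoicing: no change — [yeyanfiw]
  Rule 3 Medial Vowel Deletion: [yeyanfiw] → [yyanfiw]
  Rule 4 Degemination: [yyanfiw] → [yanfiw]
  Rule 5 Velar Palatalization: no change — [yanfiw]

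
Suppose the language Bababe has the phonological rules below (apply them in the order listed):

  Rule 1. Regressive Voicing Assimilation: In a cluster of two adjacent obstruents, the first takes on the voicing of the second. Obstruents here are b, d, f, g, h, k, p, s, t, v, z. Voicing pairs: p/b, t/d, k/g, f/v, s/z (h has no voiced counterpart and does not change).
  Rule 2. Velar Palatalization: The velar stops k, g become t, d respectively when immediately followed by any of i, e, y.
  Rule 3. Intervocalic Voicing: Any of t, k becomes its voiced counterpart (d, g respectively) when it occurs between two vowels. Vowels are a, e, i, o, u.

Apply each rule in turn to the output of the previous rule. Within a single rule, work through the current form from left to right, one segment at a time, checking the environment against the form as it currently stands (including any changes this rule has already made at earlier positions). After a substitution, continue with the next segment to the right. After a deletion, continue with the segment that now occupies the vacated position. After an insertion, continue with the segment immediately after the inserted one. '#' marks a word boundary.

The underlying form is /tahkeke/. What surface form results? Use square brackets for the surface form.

[tahtede]

Rule 1 Regressive Voicing Assimilation: no change — [tahkeke]
Rule 2 Velar Palatalization: [tahkeke] → [tahtete]
Rule 3 Intervocalic Voicing: [tahtete] → [tahtede]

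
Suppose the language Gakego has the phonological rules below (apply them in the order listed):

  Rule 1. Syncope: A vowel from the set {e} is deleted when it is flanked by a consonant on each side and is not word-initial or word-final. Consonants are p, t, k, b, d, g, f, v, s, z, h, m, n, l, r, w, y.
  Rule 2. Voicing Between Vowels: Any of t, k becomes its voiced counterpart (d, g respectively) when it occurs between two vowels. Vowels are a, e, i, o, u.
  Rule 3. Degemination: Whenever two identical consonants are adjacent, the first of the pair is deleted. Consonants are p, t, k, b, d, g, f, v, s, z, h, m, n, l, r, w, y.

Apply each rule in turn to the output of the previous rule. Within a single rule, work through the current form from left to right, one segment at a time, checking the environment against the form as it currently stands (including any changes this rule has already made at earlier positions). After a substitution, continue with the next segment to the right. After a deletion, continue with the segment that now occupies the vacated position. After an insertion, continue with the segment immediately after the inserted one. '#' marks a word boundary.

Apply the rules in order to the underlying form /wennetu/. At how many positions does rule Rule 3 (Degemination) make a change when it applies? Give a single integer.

1

Rule 1 Syncope: [wennetu] → [wnntu]
Rule 2 Voicing Between Vowels: no change — [wnntu]
Rule 3 Degemination: [wnntu] → [wntu]
Rule Rule 3 changed 1 position(s).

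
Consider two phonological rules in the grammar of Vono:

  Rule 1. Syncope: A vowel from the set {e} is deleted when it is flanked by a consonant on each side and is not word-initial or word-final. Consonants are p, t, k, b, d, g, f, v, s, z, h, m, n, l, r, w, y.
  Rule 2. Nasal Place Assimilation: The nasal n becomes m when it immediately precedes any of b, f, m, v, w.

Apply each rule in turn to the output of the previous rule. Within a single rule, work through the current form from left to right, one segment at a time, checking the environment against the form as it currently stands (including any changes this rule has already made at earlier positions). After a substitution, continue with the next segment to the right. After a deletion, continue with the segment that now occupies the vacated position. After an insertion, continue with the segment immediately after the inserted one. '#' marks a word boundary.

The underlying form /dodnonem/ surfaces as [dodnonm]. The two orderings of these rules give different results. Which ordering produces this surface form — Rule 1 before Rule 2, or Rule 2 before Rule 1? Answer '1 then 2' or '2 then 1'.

Order 1 then 2:
  1 Syncope: [dodnonem] → [dodnonm]
  2 Nasal Place Assimilation: [dodnonm] → [dodnomm]
  result: [dodnomm]
Order 2 then 1:
  2 Nasal Place Assimilation: no change — [dodnonem]
  1 Syncope: [dodnonem] → [dodnonm]
  result: [dodnonm]

2 then 1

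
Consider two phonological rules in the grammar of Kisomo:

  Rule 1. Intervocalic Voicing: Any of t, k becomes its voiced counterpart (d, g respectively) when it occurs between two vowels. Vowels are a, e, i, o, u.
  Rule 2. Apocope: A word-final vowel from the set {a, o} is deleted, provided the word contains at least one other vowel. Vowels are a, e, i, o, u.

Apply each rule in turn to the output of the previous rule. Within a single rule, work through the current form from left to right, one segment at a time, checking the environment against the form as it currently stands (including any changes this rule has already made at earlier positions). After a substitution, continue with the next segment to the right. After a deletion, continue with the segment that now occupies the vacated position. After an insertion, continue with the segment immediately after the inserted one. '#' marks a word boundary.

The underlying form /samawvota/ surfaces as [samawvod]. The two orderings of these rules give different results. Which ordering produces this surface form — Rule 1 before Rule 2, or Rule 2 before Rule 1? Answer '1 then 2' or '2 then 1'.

Order 1 then 2:
  1 Intervocalic Voicing: [samawvota] → [samawvoda]
  2 Apocope: [samawvoda] → [samawvod]
  result: [samawvod]
Order 2 then 1:
  2 Apocope: [samawvota] → [samawvot]
  1 Intervocalic Voicing: no change — [samawvot]
  result: [samawvot]

1 then 2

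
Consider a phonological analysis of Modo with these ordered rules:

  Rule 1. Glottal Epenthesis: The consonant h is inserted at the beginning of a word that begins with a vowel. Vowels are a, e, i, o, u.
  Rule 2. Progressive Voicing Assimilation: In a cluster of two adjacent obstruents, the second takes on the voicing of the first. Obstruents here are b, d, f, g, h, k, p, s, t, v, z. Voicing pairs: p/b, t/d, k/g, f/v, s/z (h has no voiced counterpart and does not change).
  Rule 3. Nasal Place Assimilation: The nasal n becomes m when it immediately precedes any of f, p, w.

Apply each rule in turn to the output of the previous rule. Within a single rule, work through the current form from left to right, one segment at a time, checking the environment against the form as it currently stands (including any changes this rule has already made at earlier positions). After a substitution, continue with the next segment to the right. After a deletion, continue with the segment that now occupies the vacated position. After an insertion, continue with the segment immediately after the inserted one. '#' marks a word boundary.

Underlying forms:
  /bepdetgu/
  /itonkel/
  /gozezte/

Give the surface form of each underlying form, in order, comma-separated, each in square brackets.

/bepdetgu/:
  Rule 1 Glottal Epenthesis: no change — [bepdetgu]
  Rule 2 Progressive Voicing Assimilation: [bepdetgu] → [beptetku]
  Rule 3 Nasal Place Assimilation: no change — [beptetku]
/itonkel/:
  Rule 1 Glottal Epenthesis: [itonkel] → [hitonkel]
  Rule 2 Progressive Voicing Assimilation: no change — [hitonkel]
  Rule 3 Nasal Place Assimilation: no change — [hitonkel]
/gozezte/:
  Rule 1 Glottal Epenthesis: no change — [gozezte]
  Rule 2 Progressive Voicing Assimilation: [gozezte] → [gozezde]
  Rule 3 Nasal Place Assimilation: no change — [gozezde]

[beptetku], [hitonkel], [gozezde]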